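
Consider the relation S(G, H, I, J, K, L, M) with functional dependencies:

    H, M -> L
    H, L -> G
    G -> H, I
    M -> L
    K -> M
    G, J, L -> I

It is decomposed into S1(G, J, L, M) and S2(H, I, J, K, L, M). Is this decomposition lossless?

No

Common attributes: S1 ∩ S2 = {J, L, M}.
No dependency enlarges {J, L, M}, so (J, L, M)⁺ = {J, L, M}.
The closure contains neither all of S1 = {G, J, L, M} nor all of S2 = {H, I, J, K, L, M}, so the common attributes are not a superkey of either fragment. The join is lossy.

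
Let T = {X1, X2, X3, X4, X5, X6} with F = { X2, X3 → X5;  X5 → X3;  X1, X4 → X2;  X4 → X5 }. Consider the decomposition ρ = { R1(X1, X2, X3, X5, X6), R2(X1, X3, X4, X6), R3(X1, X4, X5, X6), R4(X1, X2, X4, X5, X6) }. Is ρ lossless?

Yes

Chase test. Columns are X1, X2, X3, X4, X5, X6; row i has aⱼ where attribute j ∈ Ri, else bᵢⱼ.
Initial tableau (one row per fragment):
  row 1: a1 a2 a3 b14 a5 a6
  row 2: a1 b22 a3 a4 b25 a6
  row 3: a1 b32 b33 a4 a5 a6
  row 4: a1 a2 b43 a4 a5 a6
Rows 1 and 3 agree on X5; apply X5→X3 and equate their X3 entries.
Rows 1 and 4 agree on X5; apply X5→X3 and equate their X3 entries.
Rows 2 and 3 agree on X1, X4; apply X1, X4→X2 and equate their X2 entries.
Rows 2 and 4 agree on X1, X4; apply X1, X4→X2 and equate their X2 entries.
Rows 2 and 3 agree on X4; apply X4→X5 and equate their X5 entries.
Row 2 is now all distinguished symbols — the join is lossless.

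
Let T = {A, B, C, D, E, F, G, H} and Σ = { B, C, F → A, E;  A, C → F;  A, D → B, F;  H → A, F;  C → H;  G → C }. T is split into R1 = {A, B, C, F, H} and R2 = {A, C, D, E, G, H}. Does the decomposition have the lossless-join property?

No

Common attributes: R1 ∩ R2 = {A, C, H}.
Closure of {A, C, H}: A, C → F applies, adding F. So (A, C, H)⁺ = {A, C, F, H}.
The closure contains neither all of R1 = {A, B, C, F, H} nor all of R2 = {A, C, D, E, G, H}, so the common attributes are not a superkey of either fragment. The join is lossy.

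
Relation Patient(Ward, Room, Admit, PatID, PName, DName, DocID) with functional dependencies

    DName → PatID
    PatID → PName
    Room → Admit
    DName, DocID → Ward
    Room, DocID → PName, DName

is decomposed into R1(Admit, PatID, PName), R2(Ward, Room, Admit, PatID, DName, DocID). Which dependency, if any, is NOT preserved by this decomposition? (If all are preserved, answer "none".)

DName → PatID lies within R2.
PatID → PName lies within R1.
Room → Admit lies within R2.
DName, DocID → Ward lies within R2.
Room, DocID → PName, DName: restricted closure across fragments reaches PName, DName.
Every dependency is enforceable on the fragments, so the decomposition is dependency-preserving.

none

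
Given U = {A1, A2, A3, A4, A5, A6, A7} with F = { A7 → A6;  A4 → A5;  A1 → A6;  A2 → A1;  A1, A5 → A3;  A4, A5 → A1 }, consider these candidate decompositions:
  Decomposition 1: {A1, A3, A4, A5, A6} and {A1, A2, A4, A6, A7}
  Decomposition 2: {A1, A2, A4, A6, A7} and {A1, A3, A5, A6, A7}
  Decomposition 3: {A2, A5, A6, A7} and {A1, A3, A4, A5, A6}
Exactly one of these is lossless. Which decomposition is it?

Decomposition 1: common = {A1, A4, A6}, closure = {A1, A3, A4, A5, A6} → lossless.
Decomposition 2: common = {A1, A6, A7}, closure = {A1, A6, A7} → lossy.
Decomposition 3: common = {A5, A6}, closure = {A5, A6} → lossy.

Decomposition 1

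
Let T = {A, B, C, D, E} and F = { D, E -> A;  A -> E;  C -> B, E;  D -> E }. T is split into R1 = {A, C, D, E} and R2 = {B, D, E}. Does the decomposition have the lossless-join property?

No

Common attributes: R1 ∩ R2 = {D, E}.
Closure of {D, E}: D, E → A applies, adding A. So (D, E)⁺ = {A, D, E}.
The closure contains neither all of R1 = {A, C, D, E} nor all of R2 = {B, D, E}, so the common attributes are not a superkey of either fragment. The join is lossy.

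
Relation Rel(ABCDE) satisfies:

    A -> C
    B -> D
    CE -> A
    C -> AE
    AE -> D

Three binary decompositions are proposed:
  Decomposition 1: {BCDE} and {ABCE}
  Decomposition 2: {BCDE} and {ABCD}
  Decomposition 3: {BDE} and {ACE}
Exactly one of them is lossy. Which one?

Decomposition 1: common = {BCE}, closure = {ABCDE} → lossless.
Decomposition 2: common = {BCD}, closure = {ABCDE} → lossless.
Decomposition 3: common = {E}, closure = {E} → lossy.

Decomposition 3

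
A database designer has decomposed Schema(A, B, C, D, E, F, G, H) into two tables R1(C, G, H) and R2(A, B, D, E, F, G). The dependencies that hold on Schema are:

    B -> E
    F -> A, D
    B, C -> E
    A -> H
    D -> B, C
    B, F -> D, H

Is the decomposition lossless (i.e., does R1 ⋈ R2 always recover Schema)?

Common attributes: R1 ∩ R2 = {G}.
No dependency enlarges {G}, so (G)⁺ = {G}.
The closure contains neither all of R1 = {C, G, H} nor all of R2 = {A, B, D, E, F, G}, so the common attributes are not a superkey of either fragment. The join is lossy.

No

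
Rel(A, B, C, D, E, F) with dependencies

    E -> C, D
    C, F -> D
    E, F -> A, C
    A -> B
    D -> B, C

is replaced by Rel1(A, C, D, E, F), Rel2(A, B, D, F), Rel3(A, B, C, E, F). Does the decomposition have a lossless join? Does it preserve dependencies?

lossless and dependency-preserving

Lossless test (chase): Rows 1 and 3 agree on E; apply E→C, D and equate their C, D entries. Rows 1 and 2 agree on A; apply A→B and equate their B entries. Rows 1 and 2 agree on D; apply D→B, C and equate their B, C entries. Row 1 is now all distinguished symbols — the join is lossless.
Dependency preservation: D → B, C is not contained in any single fragment, but the restricted closure of its left-hand side across the fragments still reaches the right-hand side; the remaining FDs each lie inside some fragment. All dependencies are preserved.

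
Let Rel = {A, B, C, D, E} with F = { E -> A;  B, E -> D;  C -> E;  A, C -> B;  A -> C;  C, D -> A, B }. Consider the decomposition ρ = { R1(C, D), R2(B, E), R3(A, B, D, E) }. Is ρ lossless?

No

Chase test. Columns are A, B, C, D, E; row i has aⱼ where attribute j ∈ Ri, else bᵢⱼ.
Initial tableau (one row per fragment):
  row 1: b11 b12 a3 a4 b15
  row 2: b21 a2 b23 b24 a5
  row 3: a1 a2 b33 a4 a5
Rows 2 and 3 agree on E; apply E→A and equate their A entries.
Rows 2 and 3 agree on B, E; apply B, E→D and equate their D entries.
Rows 2 and 3 agree on A; apply A→C and equate their C entries.
No row becomes fully distinguished — the join is lossy.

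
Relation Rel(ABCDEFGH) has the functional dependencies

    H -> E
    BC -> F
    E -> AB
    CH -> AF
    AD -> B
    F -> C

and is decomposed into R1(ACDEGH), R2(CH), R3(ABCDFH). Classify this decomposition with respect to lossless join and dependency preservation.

lossless but not dependency-preserving

Lossless test (chase): Rows 1 and 2 agree on H; apply H→E and equate their E entries. Rows 1 and 3 agree on H; apply H→E and equate their E entries. Rows 1 and 2 agree on E; apply E→AB and equate their AB entries. Rows 1 and 3 agree on E; apply E→AB and equate their AB entries. Rows 1 and 2 agree on CH; apply CH→AF and equate their AF entries. Rows 1 and 3 agree on CH; apply CH→AF and equate their AF entries. Row 1 is now all distinguished symbols — the join is lossless.
Dependency preservation: the restricted closure of {E} across the fragments never reaches {AB}, so E → AB cannot be enforced without a join — not preserved.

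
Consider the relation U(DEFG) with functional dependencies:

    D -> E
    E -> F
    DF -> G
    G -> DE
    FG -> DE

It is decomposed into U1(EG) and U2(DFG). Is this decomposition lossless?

Common attributes: U1 ∩ U2 = {G}.
Closure of {G}: G → DE applies, adding DE; E → F applies, adding F. So (G)⁺ = {DEFG}.
This closure contains every attribute of U1, so U1 ∩ U2 → U1. The join is lossless.

Yes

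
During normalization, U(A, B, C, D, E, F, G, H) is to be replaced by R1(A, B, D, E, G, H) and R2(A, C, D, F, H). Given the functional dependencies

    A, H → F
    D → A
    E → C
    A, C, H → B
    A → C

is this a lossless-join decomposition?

Yes

Common attributes: R1 ∩ R2 = {A, D, H}.
Closure of {A, D, H}: A, H → F applies, adding F; A → C applies, adding C; A, C, H → B applies, adding B. So (A, D, H)⁺ = {A, B, C, D, F, H}.
This closure contains every attribute of R2, so R1 ∩ R2 → R2. The join is lossless.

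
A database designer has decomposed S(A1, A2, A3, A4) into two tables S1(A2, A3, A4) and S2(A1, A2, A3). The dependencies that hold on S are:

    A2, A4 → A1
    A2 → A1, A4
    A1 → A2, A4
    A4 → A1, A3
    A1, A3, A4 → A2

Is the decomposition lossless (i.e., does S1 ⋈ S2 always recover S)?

Yes

Common attributes: S1 ∩ S2 = {A2, A3}.
Closure of {A2, A3}: A2 → A1, A4 applies, adding A1, A4. So (A2, A3)⁺ = {A1, A2, A3, A4}.
This closure contains every attribute of S1, so S1 ∩ S2 → S1. The join is lossless.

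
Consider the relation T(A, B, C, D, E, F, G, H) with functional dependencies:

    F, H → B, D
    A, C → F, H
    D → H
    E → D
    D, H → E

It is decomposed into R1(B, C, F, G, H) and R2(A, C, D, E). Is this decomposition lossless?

No

Common attributes: R1 ∩ R2 = {C}.
No dependency enlarges {C}, so (C)⁺ = {C}.
The closure contains neither all of R1 = {B, C, F, G, H} nor all of R2 = {A, C, D, E}, so the common attributes are not a superkey of either fragment. The join is lossy.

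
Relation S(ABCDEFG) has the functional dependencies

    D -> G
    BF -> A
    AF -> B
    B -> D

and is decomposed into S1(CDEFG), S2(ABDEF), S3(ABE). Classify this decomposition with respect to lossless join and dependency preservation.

Lossless test (chase): Rows 1 and 2 agree on D; apply D→G and equate their G entries. Rows 2 and 3 agree on B; apply B→D and equate their D entries. Rows 1 and 3 agree on D; apply D→G and equate their G entries. No row becomes fully distinguished — the join is lossy.
Dependency preservation: every FD's attributes lie within a single fragment, so each can be enforced locally — preserved.

lossy but dependency-preserving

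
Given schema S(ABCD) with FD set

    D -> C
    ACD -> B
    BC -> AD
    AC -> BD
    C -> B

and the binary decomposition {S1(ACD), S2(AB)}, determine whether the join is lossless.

No

Common attributes: S1 ∩ S2 = {A}.
No dependency enlarges {A}, so (A)⁺ = {A}.
The closure contains neither all of S1 = {ACD} nor all of S2 = {AB}, so the common attributes are not a superkey of either fragment. The join is lossy.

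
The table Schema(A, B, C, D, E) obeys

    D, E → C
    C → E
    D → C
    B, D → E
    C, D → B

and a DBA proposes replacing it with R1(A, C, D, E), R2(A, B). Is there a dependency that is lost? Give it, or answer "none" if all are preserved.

Check C, D → B: no single fragment contains all of {B, C, D}, and the restricted closure of {C, D} across the fragments never reaches {B}.
D, E → C is preserved.
C → E is preserved.
D → C is preserved.
B, D → E is preserved.

C, D → B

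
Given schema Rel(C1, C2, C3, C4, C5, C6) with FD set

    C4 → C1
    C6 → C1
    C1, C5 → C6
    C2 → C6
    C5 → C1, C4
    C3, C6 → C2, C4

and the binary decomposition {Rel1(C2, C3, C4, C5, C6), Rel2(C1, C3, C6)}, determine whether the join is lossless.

Yes

Common attributes: Rel1 ∩ Rel2 = {C3, C6}.
Closure of {C3, C6}: C6 → C1 applies, adding C1; C3, C6 → C2, C4 applies, adding C2, C4. So (C3, C6)⁺ = {C1, C2, C3, C4, C6}.
This closure contains every attribute of Rel2, so Rel1 ∩ Rel2 → Rel2. The join is lossless.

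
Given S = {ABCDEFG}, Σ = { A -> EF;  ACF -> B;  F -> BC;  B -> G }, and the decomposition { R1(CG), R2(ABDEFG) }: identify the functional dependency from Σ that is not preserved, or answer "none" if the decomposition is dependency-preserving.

Check F → BC: no single fragment contains all of {BCF}, and the restricted closure of {F} across the fragments never reaches {BC}.
A → EF is preserved.
ACF → B is preserved.
B → G is preserved.

F -> BC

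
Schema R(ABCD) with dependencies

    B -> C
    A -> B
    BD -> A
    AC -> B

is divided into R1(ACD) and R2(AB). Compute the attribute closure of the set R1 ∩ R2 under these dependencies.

R1 ∩ R2 = {A}.
A → B applies, adding B
B → C applies, adding C
Closure: {ABC}.

ABC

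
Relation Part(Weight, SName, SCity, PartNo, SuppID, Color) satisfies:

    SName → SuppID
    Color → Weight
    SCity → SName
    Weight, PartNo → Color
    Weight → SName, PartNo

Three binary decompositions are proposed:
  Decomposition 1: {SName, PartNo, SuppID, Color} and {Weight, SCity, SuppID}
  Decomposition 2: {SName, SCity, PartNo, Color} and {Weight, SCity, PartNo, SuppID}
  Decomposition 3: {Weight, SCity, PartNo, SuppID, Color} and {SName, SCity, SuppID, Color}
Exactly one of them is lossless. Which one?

Decomposition 1: common = {SuppID}, closure = {SuppID} → lossy.
Decomposition 2: common = {SCity, PartNo}, closure = {SName, SCity, PartNo, SuppID} → lossy.
Decomposition 3: common = {SCity, SuppID, Color}, closure = {Weight, SName, SCity, PartNo, SuppID, Color} → lossless.

Decomposition 3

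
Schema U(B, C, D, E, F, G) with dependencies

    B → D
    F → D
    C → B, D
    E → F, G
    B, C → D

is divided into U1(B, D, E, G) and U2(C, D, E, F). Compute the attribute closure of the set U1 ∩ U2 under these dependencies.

D, E, F, G

U1 ∩ U2 = {D, E}.
E → F, G applies, adding F, G
Closure: {D, E, F, G}.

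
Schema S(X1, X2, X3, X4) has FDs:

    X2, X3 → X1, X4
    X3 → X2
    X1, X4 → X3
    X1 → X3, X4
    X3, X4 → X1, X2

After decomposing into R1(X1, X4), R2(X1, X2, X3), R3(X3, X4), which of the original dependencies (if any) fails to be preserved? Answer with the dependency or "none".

none

X2, X3 → X1, X4: restricted closure across fragments reaches X1, X4.
X3 → X2 lies within R2.
X1, X4 → X3: restricted closure across fragments reaches X3.
X1 → X3, X4: restricted closure across fragments reaches X3, X4.
X3, X4 → X1, X2: restricted closure across fragments reaches X1, X2.
Every dependency is enforceable on the fragments, so the decomposition is dependency-preserving.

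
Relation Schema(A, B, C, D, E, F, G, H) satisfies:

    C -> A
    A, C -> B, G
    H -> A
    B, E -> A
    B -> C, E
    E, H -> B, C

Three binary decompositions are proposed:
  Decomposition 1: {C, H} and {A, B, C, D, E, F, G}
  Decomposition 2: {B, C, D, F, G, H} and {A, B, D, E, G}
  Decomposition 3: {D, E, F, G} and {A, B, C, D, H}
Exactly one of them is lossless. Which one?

Decomposition 2

Decomposition 1: common = {C}, closure = {A, B, C, E, G} → lossy.
Decomposition 2: common = {B, D, G}, closure = {A, B, C, D, E, G} → lossless.
Decomposition 3: common = {D}, closure = {D} → lossy.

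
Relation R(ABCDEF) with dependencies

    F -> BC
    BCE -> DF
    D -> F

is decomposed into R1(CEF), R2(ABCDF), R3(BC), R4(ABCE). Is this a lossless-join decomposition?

Chase test. Columns are ABCDEF; row i has aⱼ where attribute j ∈ Ri, else bᵢⱼ.
Initial tableau (one row per fragment):
  row 1: b11 b12 a3 b14 a5 a6
  row 2: a1 a2 a3 a4 b25 a6
  row 3: b31 a2 a3 b34 b35 b36
  row 4: a1 a2 a3 b44 a5 b46
Rows 1 and 2 agree on F; apply F→BC and equate their BC entries.
Rows 1 and 4 agree on BCE; apply BCE→DF and equate their DF entries.
No row becomes fully distinguished — the join is lossy.

No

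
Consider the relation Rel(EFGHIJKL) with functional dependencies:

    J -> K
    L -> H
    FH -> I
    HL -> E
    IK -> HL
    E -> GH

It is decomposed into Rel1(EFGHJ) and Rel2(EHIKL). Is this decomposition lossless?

No

Common attributes: Rel1 ∩ Rel2 = {EH}.
Closure of {EH}: E → GH applies, adding G. So (EH)⁺ = {EGH}.
The closure contains neither all of Rel1 = {EFGHJ} nor all of Rel2 = {EHIKL}, so the common attributes are not a superkey of either fragment. The join is lossy.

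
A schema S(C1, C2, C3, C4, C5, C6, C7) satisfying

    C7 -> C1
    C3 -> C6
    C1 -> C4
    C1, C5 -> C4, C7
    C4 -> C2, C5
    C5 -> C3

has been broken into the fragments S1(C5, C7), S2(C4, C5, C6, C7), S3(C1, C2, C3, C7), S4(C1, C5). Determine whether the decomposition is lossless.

Chase test. Columns are C1, C2, C3, C4, C5, C6, C7; row i has aⱼ where attribute j ∈ Si, else bᵢⱼ.
Initial tableau (one row per fragment):
  row 1: b11 b12 b13 b14 a5 b16 a7
  row 2: b21 b22 b23 a4 a5 a6 a7
  row 3: a1 a2 a3 b34 b35 b36 a7
  row 4: a1 b42 b43 b44 a5 b46 b47
Rows 1 and 2 agree on C7; apply C7→C1 and equate their C1 entries.
Rows 1 and 3 agree on C7; apply C7→C1 and equate their C1 entries.
Rows 1 and 2 agree on C1; apply C1→C4 and equate their C4 entries.
Rows 1 and 3 agree on C1; apply C1→C4 and equate their C4 entries.
Rows 1 and 4 agree on C1; apply C1→C4 and equate their C4 entries.
Rows 1 and 4 agree on C1, C5; apply C1, C5→C4, C7 and equate their C4, C7 entries.
Rows 1 and 2 agree on C4; apply C4→C2, C5 and equate their C2, C5 entries.
Rows 1 and 3 agree on C4; apply C4→C2, C5 and equate their C2, C5 entries.
Rows 1 and 4 agree on C4; apply C4→C2, C5 and equate their C2, C5 entries.
Rows 1 and 2 agree on C5; apply C5→C3 and equate their C3 entries.
Rows 1 and 3 agree on C5; apply C5→C3 and equate their C3 entries.
Rows 1 and 4 agree on C5; apply C5→C3 and equate their C3 entries.
Rows 1 and 2 agree on C3; apply C3→C6 and equate their C6 entries.
Rows 1 and 3 agree on C3; apply C3→C6 and equate their C6 entries.
Rows 1 and 4 agree on C3; apply C3→C6 and equate their C6 entries.
Row 1 is now all distinguished symbols — the join is lossless.

Yes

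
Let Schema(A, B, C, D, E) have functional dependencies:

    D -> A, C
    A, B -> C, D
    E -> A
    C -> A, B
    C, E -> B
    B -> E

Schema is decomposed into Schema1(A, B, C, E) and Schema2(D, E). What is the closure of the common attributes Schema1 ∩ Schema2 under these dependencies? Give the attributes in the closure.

A, E

Schema1 ∩ Schema2 = {E}.
E → A applies, adding A
Closure: {A, E}.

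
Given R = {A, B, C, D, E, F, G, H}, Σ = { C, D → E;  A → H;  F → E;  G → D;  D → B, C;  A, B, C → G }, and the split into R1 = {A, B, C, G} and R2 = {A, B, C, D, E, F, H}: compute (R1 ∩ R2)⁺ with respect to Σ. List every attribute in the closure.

R1 ∩ R2 = {A, B, C}.
A → H applies, adding H
A, B, C → G applies, adding G
G → D applies, adding D
C, D → E applies, adding E
Closure: {A, B, C, D, E, G, H}.

A, B, C, D, E, G, H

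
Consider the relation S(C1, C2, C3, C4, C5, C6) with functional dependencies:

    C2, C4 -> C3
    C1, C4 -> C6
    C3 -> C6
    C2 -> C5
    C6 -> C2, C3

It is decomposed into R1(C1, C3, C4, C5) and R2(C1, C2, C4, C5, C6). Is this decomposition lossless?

Common attributes: R1 ∩ R2 = {C1, C4, C5}.
Closure of {C1, C4, C5}: C1, C4 → C6 applies, adding C6; C6 → C2, C3 applies, adding C2, C3. So (C1, C4, C5)⁺ = {C1, C2, C3, C4, C5, C6}.
This closure contains every attribute of R1, so R1 ∩ R2 → R1. The join is lossless.

Yes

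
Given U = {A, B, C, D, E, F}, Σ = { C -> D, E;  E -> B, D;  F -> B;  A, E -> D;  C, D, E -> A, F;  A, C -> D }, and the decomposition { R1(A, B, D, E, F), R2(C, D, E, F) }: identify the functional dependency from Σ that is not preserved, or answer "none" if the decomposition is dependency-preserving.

Check C, D, E → A, F: no single fragment contains all of {A, C, D, E, F}, and the restricted closure of {C, D, E} across the fragments never reaches {A, F}.
C → D, E is preserved.
E → B, D is preserved.
F → B is preserved.
A, E → D is preserved.
A, C → D is preserved.

C, D, E -> A, F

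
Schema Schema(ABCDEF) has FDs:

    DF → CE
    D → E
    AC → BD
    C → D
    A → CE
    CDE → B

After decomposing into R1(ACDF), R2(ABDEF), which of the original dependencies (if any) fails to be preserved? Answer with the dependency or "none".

CDE → B

Check CDE → B: no single fragment contains all of {BCDE}, and the restricted closure of {CDE} across the fragments never reaches {B}.
DF → CE is preserved.
D → E is preserved.
AC → BD is preserved.
C → D is preserved.
A → CE is preserved.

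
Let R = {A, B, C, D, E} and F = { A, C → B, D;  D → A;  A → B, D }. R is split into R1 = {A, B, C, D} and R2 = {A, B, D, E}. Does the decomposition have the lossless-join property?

No

Common attributes: R1 ∩ R2 = {A, B, D}.
No dependency enlarges {A, B, D}, so (A, B, D)⁺ = {A, B, D}.
The closure contains neither all of R1 = {A, B, C, D} nor all of R2 = {A, B, D, E}, so the common attributes are not a superkey of either fragment. The join is lossy.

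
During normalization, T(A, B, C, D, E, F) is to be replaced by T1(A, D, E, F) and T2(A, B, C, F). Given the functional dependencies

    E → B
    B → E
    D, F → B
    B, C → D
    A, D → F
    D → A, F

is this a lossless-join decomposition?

Common attributes: T1 ∩ T2 = {A, F}.
No dependency enlarges {A, F}, so (A, F)⁺ = {A, F}.
The closure contains neither all of T1 = {A, D, E, F} nor all of T2 = {A, B, C, F}, so the common attributes are not a superkey of either fragment. The join is lossy.

No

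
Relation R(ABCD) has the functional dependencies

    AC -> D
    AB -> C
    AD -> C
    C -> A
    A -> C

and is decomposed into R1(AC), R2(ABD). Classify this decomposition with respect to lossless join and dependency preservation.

Lossless test: (A)⁺ = {ACD}, which contains all of one fragment — lossless.
Dependency preservation: AC → D; AB → C; AD → C are not contained in any single fragment, but the restricted closure of each left-hand side across the fragments still reaches the right-hand side; the remaining FDs each lie inside some fragment. All dependencies are preserved.

lossless and dependency-preserving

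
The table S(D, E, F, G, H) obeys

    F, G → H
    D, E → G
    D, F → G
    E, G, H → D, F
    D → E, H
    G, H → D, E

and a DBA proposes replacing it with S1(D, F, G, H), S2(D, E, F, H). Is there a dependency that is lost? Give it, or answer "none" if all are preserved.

F, G → H lies within S1.
D, E → G: restricted closure across fragments reaches G.
D, F → G lies within S1.
E, G, H → D, F: restricted closure across fragments reaches D, F.
D → E, H lies within S2.
G, H → D, E: restricted closure across fragments reaches D, E.
Every dependency is enforceable on the fragments, so the decomposition is dependency-preserving.

none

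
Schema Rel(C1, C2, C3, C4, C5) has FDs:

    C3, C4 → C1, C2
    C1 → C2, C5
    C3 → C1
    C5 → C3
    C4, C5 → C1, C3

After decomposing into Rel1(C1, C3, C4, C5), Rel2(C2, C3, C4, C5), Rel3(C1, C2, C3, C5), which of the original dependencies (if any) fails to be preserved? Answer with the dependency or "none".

C3, C4 → C1, C2: restricted closure across fragments reaches C1, C2.
C1 → C2, C5 lies within Rel3.
C3 → C1 lies within Rel1.
C5 → C3 lies within Rel1.
C4, C5 → C1, C3 lies within Rel1.
Every dependency is enforceable on the fragments, so the decomposition is dependency-preserving.

none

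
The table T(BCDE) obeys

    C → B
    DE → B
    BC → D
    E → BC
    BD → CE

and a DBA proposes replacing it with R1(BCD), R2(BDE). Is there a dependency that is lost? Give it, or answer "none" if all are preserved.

none

C → B lies within R1.
DE → B lies within R2.
BC → D lies within R1.
E → BC: restricted closure across fragments reaches BC.
BD → CE: restricted closure across fragments reaches CE.
Every dependency is enforceable on the fragments, so the decomposition is dependency-preserving.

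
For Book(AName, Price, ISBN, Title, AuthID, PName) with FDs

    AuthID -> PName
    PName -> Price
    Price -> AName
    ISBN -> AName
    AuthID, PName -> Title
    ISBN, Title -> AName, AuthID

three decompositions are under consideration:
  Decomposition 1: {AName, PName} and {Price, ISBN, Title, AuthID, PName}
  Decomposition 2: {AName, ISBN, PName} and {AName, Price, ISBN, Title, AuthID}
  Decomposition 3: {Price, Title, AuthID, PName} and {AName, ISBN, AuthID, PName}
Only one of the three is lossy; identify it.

Decomposition 2

Decomposition 1: common = {PName}, closure = {AName, Price, PName} → lossless.
Decomposition 2: common = {AName, ISBN}, closure = {AName, ISBN} → lossy.
Decomposition 3: common = {AuthID, PName}, closure = {AName, Price, Title, AuthID, PName} → lossless.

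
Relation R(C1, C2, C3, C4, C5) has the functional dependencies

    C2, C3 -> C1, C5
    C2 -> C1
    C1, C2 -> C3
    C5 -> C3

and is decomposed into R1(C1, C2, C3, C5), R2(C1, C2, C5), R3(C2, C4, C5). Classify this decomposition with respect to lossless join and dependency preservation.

Lossless test (chase): Rows 1 and 3 agree on C2; apply C2→C1 and equate their C1 entries. Rows 1 and 2 agree on C1, C2; apply C1, C2→C3 and equate their C3 entries. Rows 1 and 3 agree on C1, C2; apply C1, C2→C3 and equate their C3 entries. Row 3 is now all distinguished symbols — the join is lossless.
Dependency preservation: every FD's attributes lie within a single fragment, so each can be enforced locally — preserved.

lossless and dependency-preserving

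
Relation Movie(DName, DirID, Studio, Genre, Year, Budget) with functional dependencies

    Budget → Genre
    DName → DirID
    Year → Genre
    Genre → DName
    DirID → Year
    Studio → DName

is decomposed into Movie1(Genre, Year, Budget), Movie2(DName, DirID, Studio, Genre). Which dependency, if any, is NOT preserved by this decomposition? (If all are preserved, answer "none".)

Budget → Genre lies within Movie1.
DName → DirID lies within Movie2.
Year → Genre lies within Movie1.
Genre → DName lies within Movie2.
DirID → Year: restricted closure across fragments reaches Year.
Studio → DName lies within Movie2.
Every dependency is enforceable on the fragments, so the decomposition is dependency-preserving.

none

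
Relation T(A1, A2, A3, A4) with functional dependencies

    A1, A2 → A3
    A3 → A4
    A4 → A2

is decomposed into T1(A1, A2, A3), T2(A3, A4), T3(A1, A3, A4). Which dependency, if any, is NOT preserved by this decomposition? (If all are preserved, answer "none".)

A4 → A2

Check A4 → A2: no single fragment contains all of {A2, A4}, and the restricted closure of {A4} across the fragments never reaches {A2}.
A1, A2 → A3 is preserved.
A3 → A4 is preserved.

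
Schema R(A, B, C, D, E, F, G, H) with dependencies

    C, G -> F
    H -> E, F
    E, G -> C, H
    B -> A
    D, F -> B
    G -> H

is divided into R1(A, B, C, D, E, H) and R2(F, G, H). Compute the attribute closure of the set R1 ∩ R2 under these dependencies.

E, F, H

R1 ∩ R2 = {H}.
H → E, F applies, adding E, F
Closure: {E, F, H}.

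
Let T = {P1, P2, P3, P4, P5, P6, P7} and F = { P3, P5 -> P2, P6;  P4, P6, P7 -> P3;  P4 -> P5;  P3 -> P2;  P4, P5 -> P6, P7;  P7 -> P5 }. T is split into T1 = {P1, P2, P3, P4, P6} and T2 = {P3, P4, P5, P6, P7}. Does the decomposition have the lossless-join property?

Yes

Common attributes: T1 ∩ T2 = {P3, P4, P6}.
Closure of {P3, P4, P6}: P4 → P5 applies, adding P5; P3 → P2 applies, adding P2; P4, P5 → P6, P7 applies, adding P7. So (P3, P4, P6)⁺ = {P2, P3, P4, P5, P6, P7}.
This closure contains every attribute of T2, so T1 ∩ T2 → T2. The join is lossless.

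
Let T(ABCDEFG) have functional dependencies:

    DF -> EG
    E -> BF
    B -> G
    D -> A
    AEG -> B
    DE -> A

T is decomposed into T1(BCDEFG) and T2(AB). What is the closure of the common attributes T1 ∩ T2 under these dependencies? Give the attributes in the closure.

T1 ∩ T2 = {B}.
B → G applies, adding G
Closure: {BG}.

BG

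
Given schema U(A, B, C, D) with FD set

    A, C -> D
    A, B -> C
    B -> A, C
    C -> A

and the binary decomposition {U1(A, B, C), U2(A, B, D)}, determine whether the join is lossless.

Yes

Common attributes: U1 ∩ U2 = {A, B}.
Closure of {A, B}: A, B → C applies, adding C; A, C → D applies, adding D. So (A, B)⁺ = {A, B, C, D}.
This closure contains every attribute of U1, so U1 ∩ U2 → U1. The join is lossless.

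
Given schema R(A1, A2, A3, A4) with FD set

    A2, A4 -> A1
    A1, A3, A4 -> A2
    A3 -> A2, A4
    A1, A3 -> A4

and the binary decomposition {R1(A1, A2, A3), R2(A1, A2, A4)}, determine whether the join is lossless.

No

Common attributes: R1 ∩ R2 = {A1, A2}.
No dependency enlarges {A1, A2}, so (A1, A2)⁺ = {A1, A2}.
The closure contains neither all of R1 = {A1, A2, A3} nor all of R2 = {A1, A2, A4}, so the common attributes are not a superkey of either fragment. The join is lossy.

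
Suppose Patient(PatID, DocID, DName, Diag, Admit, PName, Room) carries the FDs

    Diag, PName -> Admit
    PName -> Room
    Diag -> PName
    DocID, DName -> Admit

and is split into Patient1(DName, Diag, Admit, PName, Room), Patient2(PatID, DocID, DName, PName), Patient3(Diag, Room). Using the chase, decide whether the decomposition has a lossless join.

No

Chase test. Columns are PatID, DocID, DName, Diag, Admit, PName, Room; row i has aⱼ where attribute j ∈ Patienti, else bᵢⱼ.
Initial tableau (one row per fragment):
  row 1: b11 b12 a3 a4 a5 a6 a7
  row 2: a1 a2 a3 b24 b25 a6 b27
  row 3: b31 b32 b33 a4 b35 b36 a7
Rows 1 and 2 agree on PName; apply PName→Room and equate their Room entries.
Rows 1 and 3 agree on Diag; apply Diag→PName and equate their PName entries.
Rows 1 and 3 agree on Diag, PName; apply Diag, PName→Admit and equate their Admit entries.
No row becomes fully distinguished — the join is lossy.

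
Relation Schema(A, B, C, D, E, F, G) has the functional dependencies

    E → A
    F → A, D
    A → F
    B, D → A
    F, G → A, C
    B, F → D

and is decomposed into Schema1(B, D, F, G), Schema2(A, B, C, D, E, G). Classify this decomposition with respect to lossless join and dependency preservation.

Lossless test: (B, D, G)⁺ = {A, B, C, D, F, G}, which contains all of one fragment — lossless.
Dependency preservation: the restricted closure of {F} across the fragments never reaches {A, D}, so F → A, D cannot be enforced without a join — not preserved.

lossless but not dependency-preserving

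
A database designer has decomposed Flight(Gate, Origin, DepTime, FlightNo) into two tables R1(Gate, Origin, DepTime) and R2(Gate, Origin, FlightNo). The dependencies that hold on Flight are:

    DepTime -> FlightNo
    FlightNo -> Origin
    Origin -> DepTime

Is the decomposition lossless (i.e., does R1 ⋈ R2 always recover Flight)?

Yes

Common attributes: R1 ∩ R2 = {Gate, Origin}.
Closure of {Gate, Origin}: Origin → DepTime applies, adding DepTime; DepTime → FlightNo applies, adding FlightNo. So (Gate, Origin)⁺ = {Gate, Origin, DepTime, FlightNo}.
This closure contains every attribute of R1, so R1 ∩ R2 → R1. The join is lossless.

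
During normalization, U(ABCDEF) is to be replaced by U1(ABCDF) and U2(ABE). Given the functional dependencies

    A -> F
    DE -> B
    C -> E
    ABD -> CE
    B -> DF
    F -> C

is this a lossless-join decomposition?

Common attributes: U1 ∩ U2 = {AB}.
Closure of {AB}: A → F applies, adding F; B → DF applies, adding D; F → C applies, adding C; C → E applies, adding E. So (AB)⁺ = {ABCDEF}.
This closure contains every attribute of U1, so U1 ∩ U2 → U1. The join is lossless.

Yes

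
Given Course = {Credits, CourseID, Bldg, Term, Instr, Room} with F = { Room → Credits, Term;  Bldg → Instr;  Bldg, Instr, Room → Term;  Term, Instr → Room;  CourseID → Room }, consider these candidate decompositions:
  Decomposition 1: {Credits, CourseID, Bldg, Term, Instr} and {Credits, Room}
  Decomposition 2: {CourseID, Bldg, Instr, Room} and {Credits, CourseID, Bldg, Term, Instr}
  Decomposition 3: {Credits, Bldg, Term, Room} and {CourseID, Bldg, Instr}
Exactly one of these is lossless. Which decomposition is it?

Decomposition 2

Decomposition 1: common = {Credits}, closure = {Credits} → lossy.
Decomposition 2: common = {CourseID, Bldg, Instr}, closure = {Credits, CourseID, Bldg, Term, Instr, Room} → lossless.
Decomposition 3: common = {Bldg}, closure = {Bldg, Instr} → lossy.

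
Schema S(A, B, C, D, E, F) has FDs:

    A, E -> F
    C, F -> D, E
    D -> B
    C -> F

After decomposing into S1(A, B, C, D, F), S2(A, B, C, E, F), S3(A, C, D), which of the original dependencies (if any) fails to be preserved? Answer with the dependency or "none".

none

A, E → F lies within S2.
C, F → D, E: restricted closure across fragments reaches D, E.
D → B lies within S1.
C → F lies within S1.
Every dependency is enforceable on the fragments, so the decomposition is dependency-preserving.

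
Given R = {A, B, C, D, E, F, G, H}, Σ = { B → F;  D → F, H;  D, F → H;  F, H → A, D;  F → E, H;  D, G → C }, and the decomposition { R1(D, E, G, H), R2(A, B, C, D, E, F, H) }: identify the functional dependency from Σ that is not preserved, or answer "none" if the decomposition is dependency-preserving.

D, G → C

Check D, G → C: no single fragment contains all of {C, D, G}, and the restricted closure of {D, G} across the fragments never reaches {C}.
B → F is preserved.
D → F, H is preserved.
D, F → H is preserved.
F, H → A, D is preserved.
F → E, H is preserved.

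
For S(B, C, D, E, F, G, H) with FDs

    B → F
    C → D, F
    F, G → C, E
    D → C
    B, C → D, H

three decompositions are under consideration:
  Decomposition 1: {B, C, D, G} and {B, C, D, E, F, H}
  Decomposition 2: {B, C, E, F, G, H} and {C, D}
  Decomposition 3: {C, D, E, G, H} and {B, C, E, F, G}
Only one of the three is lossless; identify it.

Decomposition 2

Decomposition 1: common = {B, C, D}, closure = {B, C, D, F, H} → lossy.
Decomposition 2: common = {C}, closure = {C, D, F} → lossless.
Decomposition 3: common = {C, E, G}, closure = {C, D, E, F, G} → lossy.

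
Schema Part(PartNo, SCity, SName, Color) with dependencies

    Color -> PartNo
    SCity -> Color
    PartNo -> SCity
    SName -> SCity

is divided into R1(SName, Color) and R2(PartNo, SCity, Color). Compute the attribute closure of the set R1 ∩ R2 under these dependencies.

R1 ∩ R2 = {Color}.
Color → PartNo applies, adding PartNo
PartNo → SCity applies, adding SCity
Closure: {PartNo, SCity, Color}.

PartNo, SCity, Color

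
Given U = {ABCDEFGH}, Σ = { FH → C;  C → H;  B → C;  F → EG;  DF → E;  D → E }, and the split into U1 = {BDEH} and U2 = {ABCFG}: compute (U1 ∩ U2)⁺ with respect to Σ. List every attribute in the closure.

U1 ∩ U2 = {B}.
B → C applies, adding C
C → H applies, adding H
Closure: {BCH}.

BCH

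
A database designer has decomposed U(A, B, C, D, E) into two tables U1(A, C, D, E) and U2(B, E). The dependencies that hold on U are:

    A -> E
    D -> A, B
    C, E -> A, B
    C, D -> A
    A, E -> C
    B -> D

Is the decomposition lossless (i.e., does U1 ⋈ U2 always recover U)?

Common attributes: U1 ∩ U2 = {E}.
No dependency enlarges {E}, so (E)⁺ = {E}.
The closure contains neither all of U1 = {A, C, D, E} nor all of U2 = {B, E}, so the common attributes are not a superkey of either fragment. The join is lossy.

No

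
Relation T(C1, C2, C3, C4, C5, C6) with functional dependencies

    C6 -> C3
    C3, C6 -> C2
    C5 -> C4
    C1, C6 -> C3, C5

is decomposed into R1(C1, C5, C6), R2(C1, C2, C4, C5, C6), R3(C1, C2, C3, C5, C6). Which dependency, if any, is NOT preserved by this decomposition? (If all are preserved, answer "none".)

none

C6 → C3 lies within R3.
C3, C6 → C2 lies within R3.
C5 → C4 lies within R2.
C1, C6 → C3, C5 lies within R3.
Every dependency is enforceable on the fragments, so the decomposition is dependency-preserving.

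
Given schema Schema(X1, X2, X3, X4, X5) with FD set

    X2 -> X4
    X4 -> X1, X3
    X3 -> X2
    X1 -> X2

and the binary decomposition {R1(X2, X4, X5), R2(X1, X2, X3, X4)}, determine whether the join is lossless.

Common attributes: R1 ∩ R2 = {X2, X4}.
Closure of {X2, X4}: X4 → X1, X3 applies, adding X1, X3. So (X2, X4)⁺ = {X1, X2, X3, X4}.
This closure contains every attribute of R2, so R1 ∩ R2 → R2. The join is lossless.

Yes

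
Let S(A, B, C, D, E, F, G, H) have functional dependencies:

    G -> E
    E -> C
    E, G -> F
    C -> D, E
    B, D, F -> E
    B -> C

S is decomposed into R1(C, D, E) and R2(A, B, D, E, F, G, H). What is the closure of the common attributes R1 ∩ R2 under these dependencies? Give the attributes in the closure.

R1 ∩ R2 = {D, E}.
E → C applies, adding C
Closure: {C, D, E}.

C, D, E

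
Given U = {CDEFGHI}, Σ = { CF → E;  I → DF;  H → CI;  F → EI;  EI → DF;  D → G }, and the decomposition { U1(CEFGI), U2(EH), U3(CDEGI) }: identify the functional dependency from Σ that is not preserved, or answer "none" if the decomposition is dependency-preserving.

H → CI

Check H → CI: no single fragment contains all of {CHI}, and the restricted closure of {H} across the fragments never reaches {CI}.
CF → E is preserved.
I → DF is preserved.
F → EI is preserved.
EI → DF is preserved.
D → G is preserved.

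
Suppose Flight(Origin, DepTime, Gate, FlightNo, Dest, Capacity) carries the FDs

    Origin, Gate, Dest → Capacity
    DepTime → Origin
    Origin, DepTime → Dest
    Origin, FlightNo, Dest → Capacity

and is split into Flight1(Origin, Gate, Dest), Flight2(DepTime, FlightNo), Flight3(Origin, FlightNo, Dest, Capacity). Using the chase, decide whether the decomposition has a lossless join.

Chase test. Columns are Origin, DepTime, Gate, FlightNo, Dest, Capacity; row i has aⱼ where attribute j ∈ Flighti, else bᵢⱼ.
Initial tableau (one row per fragment):
  row 1: a1 b12 a3 b14 a5 b16
  row 2: b21 a2 b23 a4 b25 b26
  row 3: a1 b32 b33 a4 a5 a6
No row becomes fully distinguished — the join is lossy.

No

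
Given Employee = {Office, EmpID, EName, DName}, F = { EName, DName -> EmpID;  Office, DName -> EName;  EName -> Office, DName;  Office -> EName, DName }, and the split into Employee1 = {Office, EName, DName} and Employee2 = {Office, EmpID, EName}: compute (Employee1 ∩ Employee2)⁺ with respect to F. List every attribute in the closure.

Office, EmpID, EName, DName

Employee1 ∩ Employee2 = {Office, EName}.
EName → Office, DName applies, adding DName
EName, DName → EmpID applies, adding EmpID
Closure: {Office, EmpID, EName, DName}.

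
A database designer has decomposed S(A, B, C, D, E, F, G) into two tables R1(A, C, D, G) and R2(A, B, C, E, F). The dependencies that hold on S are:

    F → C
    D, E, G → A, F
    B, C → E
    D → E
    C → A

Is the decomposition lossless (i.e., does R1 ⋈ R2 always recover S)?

Common attributes: R1 ∩ R2 = {A, C}.
No dependency enlarges {A, C}, so (A, C)⁺ = {A, C}.
The closure contains neither all of R1 = {A, C, D, G} nor all of R2 = {A, B, C, E, F}, so the common attributes are not a superkey of either fragment. The join is lossy.

No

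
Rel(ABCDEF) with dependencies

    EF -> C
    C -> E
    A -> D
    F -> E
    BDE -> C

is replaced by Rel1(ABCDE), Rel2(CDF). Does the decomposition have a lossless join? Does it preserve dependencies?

Lossless test: (CD)⁺ = {CDE}, which is a superkey of neither fragment — lossy.
Dependency preservation: EF → C; F → E are not contained in any single fragment, but the restricted closure of each left-hand side across the fragments still reaches the right-hand side; the remaining FDs each lie inside some fragment. All dependencies are preserved.

lossy but dependency-preserving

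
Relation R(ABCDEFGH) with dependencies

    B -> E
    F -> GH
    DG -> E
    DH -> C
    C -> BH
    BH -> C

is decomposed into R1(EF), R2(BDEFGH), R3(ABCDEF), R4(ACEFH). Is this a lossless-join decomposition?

Chase test. Columns are ABCDEFGH; row i has aⱼ where attribute j ∈ Ri, else bᵢⱼ.
Initial tableau (one row per fragment):
  row 1: b11 b12 b13 b14 a5 a6 b17 b18
  row 2: b21 a2 b23 a4 a5 a6 a7 a8
  row 3: a1 a2 a3 a4 a5 a6 b37 b38
  row 4: a1 b42 a3 b44 a5 a6 b47 a8
Rows 1 and 2 agree on F; apply F→GH and equate their GH entries.
Rows 1 and 3 agree on F; apply F→GH and equate their GH entries.
Rows 1 and 4 agree on F; apply F→GH and equate their GH entries.
Rows 2 and 3 agree on DH; apply DH→C and equate their C entries.
Rows 2 and 4 agree on C; apply C→BH and equate their BH entries.
Row 3 is now all distinguished symbols — the join is lossless.

Yes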